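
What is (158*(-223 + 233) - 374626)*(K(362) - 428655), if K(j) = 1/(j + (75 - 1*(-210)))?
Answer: 103460497062064/647 ≈ 1.5991e+11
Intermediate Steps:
K(j) = 1/(285 + j) (K(j) = 1/(j + (75 + 210)) = 1/(j + 285) = 1/(285 + j))
(158*(-223 + 233) - 374626)*(K(362) - 428655) = (158*(-223 + 233) - 374626)*(1/(285 + 362) - 428655) = (158*10 - 374626)*(1/647 - 428655) = (1580 - 374626)*(1/647 - 428655) = -373046*(-277339784/647) = 103460497062064/647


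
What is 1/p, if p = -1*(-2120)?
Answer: 1/2120 ≈ 0.00047170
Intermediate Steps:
p = 2120
1/p = 1/2120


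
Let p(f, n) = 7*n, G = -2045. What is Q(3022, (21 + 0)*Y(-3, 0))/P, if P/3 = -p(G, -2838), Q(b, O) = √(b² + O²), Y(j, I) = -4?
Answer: √2284885/29799 ≈ 0.050726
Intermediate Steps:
Q(b, O) = √(O² + b²)
P = 59598 (P = 3*(-7*(-2838)) = 3*(-1*(-19866)) = 3*19866 = 59598)
Q(3022, (21 + 0)*Y(-3, 0))/P = √(((21 + 0)*(-4))² + 3022²)/59598 = √((21*(-4))² + 9132484)*(1/59598) = √((-84)² + 9132484)*(1/59598) = √(7056 + 9132484)*(1/59598) = √9139540*(1/59598) = (2*√2284885)*(1/59598) = √2284885/29799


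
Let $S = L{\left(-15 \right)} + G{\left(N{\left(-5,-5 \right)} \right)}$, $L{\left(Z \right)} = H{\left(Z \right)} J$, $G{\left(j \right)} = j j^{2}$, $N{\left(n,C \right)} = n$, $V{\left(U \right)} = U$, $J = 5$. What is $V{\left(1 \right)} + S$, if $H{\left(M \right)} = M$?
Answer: $-199$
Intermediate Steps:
$G{\left(j \right)} = j^{3}$
$L{\left(Z \right)} = 5 Z$ ($L{\left(Z \right)} = Z 5 = 5 Z$)
$S = -200$ ($S = 5 \left(-15\right) + \left(-5\right)^{3} = -75 - 125 = -200$)
$V{\left(1 \right)} + S = 1 - 200 = -199$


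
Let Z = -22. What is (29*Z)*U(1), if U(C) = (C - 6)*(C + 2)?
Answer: 9570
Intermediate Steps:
U(C) = (-6 + C)*(2 + C)
(29*Z)*U(1) = (29*(-22))*(-12 + 1² - 4*1) = -638*(-12 + 1 - 4) = -638*(-15) = 9570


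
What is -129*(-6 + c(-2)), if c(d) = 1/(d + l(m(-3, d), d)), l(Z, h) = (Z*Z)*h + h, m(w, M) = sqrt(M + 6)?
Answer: 3139/4 ≈ 784.75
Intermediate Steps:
m(w, M) = sqrt(6 + M)
l(Z, h) = h + h*Z**2 (l(Z, h) = Z**2*h + h = h*Z**2 + h = h + h*Z**2)
c(d) = 1/(d + d*(7 + d)) (c(d) = 1/(d + d*(1 + (sqrt(6 + d))**2)) = 1/(d + d*(1 + (6 + d))) = 1/(d + d*(7 + d)))
-129*(-6 + c(-2)) = -129*(-6 + 1/((-2)*(8 - 2))) = -129*(-6 - 1/2/6) = -129*(-6 - 1/2*1/6) = -129*(-6 - 1/12) = -129*(-73/12) = 3139/4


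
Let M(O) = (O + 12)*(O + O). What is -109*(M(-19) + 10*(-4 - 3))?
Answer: -21364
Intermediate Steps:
M(O) = 2*O*(12 + O) (M(O) = (12 + O)*(2*O) = 2*O*(12 + O))
-109*(M(-19) + 10*(-4 - 3)) = -109*(2*(-19)*(12 - 19) + 10*(-4 - 3)) = -109*(2*(-19)*(-7) + 10*(-7)) = -109*(266 - 70) = -109*196 = -21364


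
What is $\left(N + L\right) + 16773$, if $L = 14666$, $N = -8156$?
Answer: $23283$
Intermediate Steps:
$\left(N + L\right) + 16773 = \left(-8156 + 14666\right) + 16773 = 6510 + 16773 = 23283$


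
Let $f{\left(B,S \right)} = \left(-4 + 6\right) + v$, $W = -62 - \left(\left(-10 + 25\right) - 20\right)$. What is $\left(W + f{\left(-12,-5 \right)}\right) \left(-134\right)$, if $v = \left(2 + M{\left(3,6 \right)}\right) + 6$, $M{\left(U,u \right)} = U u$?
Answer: $3886$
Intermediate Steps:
$v = 26$ ($v = \left(2 + 3 \cdot 6\right) + 6 = \left(2 + 18\right) + 6 = 20 + 6 = 26$)
$W = -57$ ($W = -62 - \left(15 - 20\right) = -62 - -5 = -62 + 5 = -57$)
$f{\left(B,S \right)} = 28$ ($f{\left(B,S \right)} = \left(-4 + 6\right) + 26 = 2 + 26 = 28$)
$\left(W + f{\left(-12,-5 \right)}\right) \left(-134\right) = \left(-57 + 28\right) \left(-134\right) = \left(-29\right) \left(-134\right) = 3886$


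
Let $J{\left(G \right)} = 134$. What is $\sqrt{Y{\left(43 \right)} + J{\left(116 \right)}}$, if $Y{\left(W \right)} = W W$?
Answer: $\sqrt{1983} \approx 44.531$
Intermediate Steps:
$Y{\left(W \right)} = W^{2}$
$\sqrt{Y{\left(43 \right)} + J{\left(116 \right)}} = \sqrt{43^{2} + 134} = \sqrt{1849 + 134} = \sqrt{1983}$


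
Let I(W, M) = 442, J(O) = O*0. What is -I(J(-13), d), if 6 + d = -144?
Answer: -442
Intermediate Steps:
J(O) = 0
d = -150 (d = -6 - 144 = -150)
-I(J(-13), d) = -1*442 = -442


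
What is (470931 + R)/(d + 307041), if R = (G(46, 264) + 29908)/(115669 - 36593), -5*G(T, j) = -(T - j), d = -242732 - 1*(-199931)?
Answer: 10344269339/5804178400 ≈ 1.7822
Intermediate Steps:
d = -42801 (d = -242732 + 199931 = -42801)
G(T, j) = -j/5 + T/5 (G(T, j) = -(-1)*(T - j)/5 = -(j - T)/5 = -j/5 + T/5)
R = 74661/197690 (R = ((-1/5*264 + (1/5)*46) + 29908)/(115669 - 36593) = ((-264/5 + 46/5) + 29908)/79076 = (-218/5 + 29908)*(1/79076) = (149322/5)*(1/79076) = 74661/197690 ≈ 0.37767)
(470931 + R)/(d + 307041) = (470931 + 74661/197690)/(-42801 + 307041) = (93098424051/197690)/264240 = (93098424051/197690)*(1/264240) = 10344269339/5804178400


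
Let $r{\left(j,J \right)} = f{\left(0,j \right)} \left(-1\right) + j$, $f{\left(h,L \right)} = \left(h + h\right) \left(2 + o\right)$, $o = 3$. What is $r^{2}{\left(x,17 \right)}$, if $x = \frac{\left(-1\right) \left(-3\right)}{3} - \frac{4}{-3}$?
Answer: $\frac{49}{9} \approx 5.4444$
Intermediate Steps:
$f{\left(h,L \right)} = 10 h$ ($f{\left(h,L \right)} = \left(h + h\right) \left(2 + 3\right) = 2 h 5 = 10 h$)
$x = \frac{7}{3}$ ($x = 3 \cdot \frac{1}{3} - - \frac{4}{3} = 1 + \frac{4}{3} = \frac{7}{3} \approx 2.3333$)
$r{\left(j,J \right)} = j$ ($r{\left(j,J \right)} = 10 \cdot 0 \left(-1\right) + j = 0 \left(-1\right) + j = 0 + j = j$)
$r^{2}{\left(x,17 \right)} = \left(\frac{7}{3}\right)^{2} = \frac{49}{9}$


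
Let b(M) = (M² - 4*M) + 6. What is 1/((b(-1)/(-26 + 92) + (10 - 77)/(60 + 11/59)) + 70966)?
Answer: 318/22566887 ≈ 1.4091e-5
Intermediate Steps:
b(M) = 6 + M² - 4*M
1/((b(-1)/(-26 + 92) + (10 - 77)/(60 + 11/59)) + 70966) = 1/(((6 + (-1)² - 4*(-1))/(-26 + 92) + (10 - 77)/(60 + 11/59)) + 70966) = 1/(((6 + 1 + 4)/66 - 67/(60 + 11*(1/59))) + 70966) = 1/(((1/66)*11 - 67/(60 + 11/59)) + 70966) = 1/((⅙ - 67/3551/59) + 70966) = 1/((⅙ - 67*59/3551) + 70966) = 1/((⅙ - 59/53) + 70966) = 1/(-301/318 + 70966) = 1/(22566887/318) = 318/22566887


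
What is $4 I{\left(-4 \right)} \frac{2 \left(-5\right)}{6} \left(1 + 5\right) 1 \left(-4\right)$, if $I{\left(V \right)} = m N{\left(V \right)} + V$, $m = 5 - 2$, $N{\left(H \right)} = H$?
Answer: $-2560$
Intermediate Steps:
$m = 3$
$I{\left(V \right)} = 4 V$ ($I{\left(V \right)} = 3 V + V = 4 V$)
$4 I{\left(-4 \right)} \frac{2 \left(-5\right)}{6} \left(1 + 5\right) 1 \left(-4\right) = 4 \cdot 4 \left(-4\right) \frac{2 \left(-5\right)}{6} \left(1 + 5\right) 1 \left(-4\right) = 4 \left(-16\right) \left(-10\right) \frac{1}{6} \cdot 6 \left(-4\right) = - 64 \left(\left(- \frac{5}{3}\right) 6\right) \left(-4\right) = \left(-64\right) \left(-10\right) \left(-4\right) = 640 \left(-4\right) = -2560$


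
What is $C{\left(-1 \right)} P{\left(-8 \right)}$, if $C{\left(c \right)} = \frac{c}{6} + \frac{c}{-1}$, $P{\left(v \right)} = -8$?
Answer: $- \frac{20}{3} \approx -6.6667$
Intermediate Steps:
$C{\left(c \right)} = - \frac{5 c}{6}$ ($C{\left(c \right)} = c \frac{1}{6} + c \left(-1\right) = \frac{c}{6} - c = - \frac{5 c}{6}$)
$C{\left(-1 \right)} P{\left(-8 \right)} = \left(- \frac{5}{6}\right) \left(-1\right) \left(-8\right) = \frac{5}{6} \left(-8\right) = - \frac{20}{3}$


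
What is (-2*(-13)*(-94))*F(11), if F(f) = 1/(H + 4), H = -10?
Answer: 1222/3 ≈ 407.33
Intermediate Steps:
F(f) = -1/6 (F(f) = 1/(-10 + 4) = 1/(-6) = -1/6)
(-2*(-13)*(-94))*F(11) = (-2*(-13)*(-94))*(-1/6) = (26*(-94))*(-1/6) = -2444*(-1/6) = 1222/3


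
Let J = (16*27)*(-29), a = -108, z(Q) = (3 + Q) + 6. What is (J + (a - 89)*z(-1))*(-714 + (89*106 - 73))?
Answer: -121957288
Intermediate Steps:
z(Q) = 9 + Q
J = -12528 (J = 432*(-29) = -12528)
(J + (a - 89)*z(-1))*(-714 + (89*106 - 73)) = (-12528 + (-108 - 89)*(9 - 1))*(-714 + (89*106 - 73)) = (-12528 - 197*8)*(-714 + (9434 - 73)) = (-12528 - 1576)*(-714 + 9361) = -14104*8647 = -121957288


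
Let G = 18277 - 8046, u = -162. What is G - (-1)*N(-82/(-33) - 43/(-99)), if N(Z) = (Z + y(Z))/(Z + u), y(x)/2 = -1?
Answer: 161127928/15749 ≈ 10231.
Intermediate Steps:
y(x) = -2 (y(x) = 2*(-1) = -2)
N(Z) = (-2 + Z)/(-162 + Z) (N(Z) = (Z - 2)/(Z - 162) = (-2 + Z)/(-162 + Z))
G = 10231
G - (-1)*N(-82/(-33) - 43/(-99)) = 10231 - (-1)*(-2 + (-82/(-33) - 43/(-99)))/(-162 + (-82/(-33) - 43/(-99))) = 10231 - (-1)*(-2 + (-82*(-1/33) - 43*(-1/99)))/(-162 + (-82*(-1/33) - 43*(-1/99))) = 10231 - (-1)*(-2 + (82/33 + 43/99))/(-162 + (82/33 + 43/99)) = 10231 - (-1)*(-2 + 289/99)/(-162 + 289/99) = 10231 - (-1)*(91/99)/(-15749/99) = 10231 - (-1)*(-99/15749*91/99) = 10231 - (-1)*(-91)/15749 = 10231 - 1*91/15749 = 10231 - 91/15749 = 161127928/15749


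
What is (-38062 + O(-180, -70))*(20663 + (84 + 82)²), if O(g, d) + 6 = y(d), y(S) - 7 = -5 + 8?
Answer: -1835118702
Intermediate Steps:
y(S) = 10 (y(S) = 7 + (-5 + 8) = 7 + 3 = 10)
O(g, d) = 4 (O(g, d) = -6 + 10 = 4)
(-38062 + O(-180, -70))*(20663 + (84 + 82)²) = (-38062 + 4)*(20663 + (84 + 82)²) = -38058*(20663 + 166²) = -38058*(20663 + 27556) = -38058*48219 = -1835118702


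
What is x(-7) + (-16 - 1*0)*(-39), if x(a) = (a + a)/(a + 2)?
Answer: 3134/5 ≈ 626.80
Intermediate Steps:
x(a) = 2*a/(2 + a) (x(a) = (2*a)/(2 + a) = 2*a/(2 + a))
x(-7) + (-16 - 1*0)*(-39) = 2*(-7)/(2 - 7) + (-16 - 1*0)*(-39) = 2*(-7)/(-5) + (-16 + 0)*(-39) = 2*(-7)*(-⅕) - 16*(-39) = 14/5 + 624 = 3134/5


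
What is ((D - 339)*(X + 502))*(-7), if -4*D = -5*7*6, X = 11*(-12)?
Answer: 742035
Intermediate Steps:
X = -132
D = 105/2 (D = -(-5*7)*6/4 = -(-35)*6/4 = -¼*(-210) = 105/2 ≈ 52.500)
((D - 339)*(X + 502))*(-7) = ((105/2 - 339)*(-132 + 502))*(-7) = -573/2*370*(-7) = -106005*(-7) = 742035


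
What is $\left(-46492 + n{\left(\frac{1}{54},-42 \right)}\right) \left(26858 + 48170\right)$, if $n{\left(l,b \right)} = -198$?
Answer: $-3503057320$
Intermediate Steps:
$\left(-46492 + n{\left(\frac{1}{54},-42 \right)}\right) \left(26858 + 48170\right) = \left(-46492 - 198\right) \left(26858 + 48170\right) = \left(-46690\right) 75028 = -3503057320$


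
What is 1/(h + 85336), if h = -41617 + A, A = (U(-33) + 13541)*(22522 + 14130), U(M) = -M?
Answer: 1/497557967 ≈ 2.0098e-9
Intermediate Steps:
A = 497514248 (A = (-1*(-33) + 13541)*(22522 + 14130) = (33 + 13541)*36652 = 13574*36652 = 497514248)
h = 497472631 (h = -41617 + 497514248 = 497472631)
1/(h + 85336) = 1/(497472631 + 85336) = 1/497557967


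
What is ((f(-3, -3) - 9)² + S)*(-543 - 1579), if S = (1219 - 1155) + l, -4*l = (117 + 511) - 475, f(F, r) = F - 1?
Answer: -826519/2 ≈ -4.1326e+5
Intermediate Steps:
f(F, r) = -1 + F
l = -153/4 (l = -((117 + 511) - 475)/4 = -(628 - 475)/4 = -¼*153 = -153/4 ≈ -38.250)
S = 103/4 (S = (1219 - 1155) - 153/4 = 64 - 153/4 = 103/4 ≈ 25.750)
((f(-3, -3) - 9)² + S)*(-543 - 1579) = (((-1 - 3) - 9)² + 103/4)*(-543 - 1579) = ((-4 - 9)² + 103/4)*(-2122) = ((-13)² + 103/4)*(-2122) = (169 + 103/4)*(-2122) = (779/4)*(-2122) = -826519/2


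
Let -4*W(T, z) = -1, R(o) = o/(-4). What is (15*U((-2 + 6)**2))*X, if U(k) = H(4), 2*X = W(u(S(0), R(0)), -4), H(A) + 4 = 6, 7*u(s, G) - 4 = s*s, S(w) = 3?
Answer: 15/4 ≈ 3.7500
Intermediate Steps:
R(o) = -o/4 (R(o) = o*(-1/4) = -o/4)
u(s, G) = 4/7 + s**2/7 (u(s, G) = 4/7 + (s*s)/7 = 4/7 + s**2/7)
W(T, z) = 1/4 (W(T, z) = -1/4*(-1) = 1/4)
H(A) = 2 (H(A) = -4 + 6 = 2)
X = 1/8 (X = (1/2)*(1/4) = 1/8 ≈ 0.12500)
U(k) = 2
(15*U((-2 + 6)**2))*X = (15*2)*(1/8) = 30*(1/8) = 15/4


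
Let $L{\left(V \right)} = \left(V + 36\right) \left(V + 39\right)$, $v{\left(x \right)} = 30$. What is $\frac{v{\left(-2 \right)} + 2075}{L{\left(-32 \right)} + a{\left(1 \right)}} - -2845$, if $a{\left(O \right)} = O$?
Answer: $\frac{84610}{29} \approx 2917.6$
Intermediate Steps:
$L{\left(V \right)} = \left(36 + V\right) \left(39 + V\right)$
$\frac{v{\left(-2 \right)} + 2075}{L{\left(-32 \right)} + a{\left(1 \right)}} - -2845 = \frac{30 + 2075}{\left(1404 + \left(-32\right)^{2} + 75 \left(-32\right)\right) + 1} - -2845 = \frac{2105}{\left(1404 + 1024 - 2400\right) + 1} + 2845 = \frac{2105}{28 + 1} + 2845 = \frac{2105}{29} + 2845 = \frac{84610}{29}$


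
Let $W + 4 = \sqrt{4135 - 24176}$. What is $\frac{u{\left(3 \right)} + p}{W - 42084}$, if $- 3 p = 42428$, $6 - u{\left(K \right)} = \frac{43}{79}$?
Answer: $\frac{141016643672}{419826489045} + \frac{23453633 i \sqrt{409}}{419826489045} \approx 0.33589 + 0.0011298 i$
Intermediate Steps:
$u{\left(K \right)} = \frac{431}{79}$ ($u{\left(K \right)} = 6 - \frac{43}{79} = \frac{431}{79}$)
$p = - \frac{42428}{3}$ ($p = \left(- \frac{1}{3}\right) 42428 = - \frac{42428}{3} \approx -14143.0$)
$W = -4 + 7 i \sqrt{409}$ ($W = -4 + \sqrt{4135 - 24176} = -4 + \sqrt{-20041} = -4 + 7 i \sqrt{409} \approx -4.0 + 141.57 i$)
$\frac{u{\left(3 \right)} + p}{W - 42084} = \frac{\frac{431}{79} - \frac{42428}{3}}{\left(-4 + 7 i \sqrt{409}\right) - 42084} = - \frac{3350519}{237 \left(-42088 + 7 i \sqrt{409}\right)}$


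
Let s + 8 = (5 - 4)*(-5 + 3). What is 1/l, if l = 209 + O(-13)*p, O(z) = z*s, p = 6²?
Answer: 1/4889 ≈ 0.00020454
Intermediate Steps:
s = -10 (s = -8 + (5 - 4)*(-5 + 3) = -8 + 1*(-2) = -8 - 2 = -10)
p = 36
O(z) = -10*z (O(z) = z*(-10) = -10*z)
l = 4889 (l = 209 - 10*(-13)*36 = 209 + 130*36 = 209 + 4680 = 4889)
1/l = 1/4889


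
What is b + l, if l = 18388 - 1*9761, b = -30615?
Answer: -21988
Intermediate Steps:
l = 8627 (l = 18388 - 9761 = 8627)
b + l = -30615 + 8627 = -21988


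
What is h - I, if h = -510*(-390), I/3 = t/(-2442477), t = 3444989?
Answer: 161939670089/814159 ≈ 1.9890e+5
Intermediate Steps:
I = -3444989/814159 (I = 3*(3444989/(-2442477)) = 3*(3444989*(-1/2442477)) = 3*(-3444989/2442477) = -3444989/814159 ≈ -4.2313)
h = 198900
h - I = 198900 - 1*(-3444989/814159) = 198900 + 3444989/814159 = 161939670089/814159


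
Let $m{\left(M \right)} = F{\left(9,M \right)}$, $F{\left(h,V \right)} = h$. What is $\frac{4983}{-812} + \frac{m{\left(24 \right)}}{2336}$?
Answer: $- \frac{2908245}{474208} \approx -6.1328$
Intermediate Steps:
$m{\left(M \right)} = 9$
$\frac{4983}{-812} + \frac{m{\left(24 \right)}}{2336} = \frac{4983}{-812} + \frac{9}{2336} = 4983 \left(- \frac{1}{812}\right) + 9 \cdot \frac{1}{2336} = - \frac{4983}{812} + \frac{9}{2336} = - \frac{2908245}{474208}$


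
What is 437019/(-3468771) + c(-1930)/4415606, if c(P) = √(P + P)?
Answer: -145673/1156257 + I*√965/2207803 ≈ -0.12599 + 1.407e-5*I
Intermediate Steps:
c(P) = √2*√P (c(P) = √(2*P) = √2*√P)
437019/(-3468771) + c(-1930)/4415606 = 437019/(-3468771) + (√2*√(-1930))/4415606 = 437019*(-1/3468771) + (√2*(I*√1930))*(1/4415606) = -145673/1156257 + (2*I*√965)*(1/4415606) = -145673/1156257 + I*√965/2207803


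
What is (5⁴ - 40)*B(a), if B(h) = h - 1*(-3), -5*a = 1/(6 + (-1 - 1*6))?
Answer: 1872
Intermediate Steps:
a = ⅕ (a = -1/(5*(6 + (-1 - 1*6))) = -1/(5*(6 + (-1 - 6))) = -1/(5*(6 - 7)) = -⅕/(-1) = -⅕*(-1) = ⅕ ≈ 0.20000)
B(h) = 3 + h (B(h) = h + 3 = 3 + h)
(5⁴ - 40)*B(a) = (5⁴ - 40)*(3 + ⅕) = (625 - 40)*(16/5) = 585*(16/5) = 1872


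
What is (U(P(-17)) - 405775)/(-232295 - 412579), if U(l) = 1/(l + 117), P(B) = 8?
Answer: 25360937/40304625 ≈ 0.62923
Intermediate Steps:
U(l) = 1/(117 + l)
(U(P(-17)) - 405775)/(-232295 - 412579) = (1/(117 + 8) - 405775)/(-232295 - 412579) = (1/125 - 405775)/(-644874) = (1/125 - 405775)*(-1/644874) = -50721874/125*(-1/644874) = 25360937/40304625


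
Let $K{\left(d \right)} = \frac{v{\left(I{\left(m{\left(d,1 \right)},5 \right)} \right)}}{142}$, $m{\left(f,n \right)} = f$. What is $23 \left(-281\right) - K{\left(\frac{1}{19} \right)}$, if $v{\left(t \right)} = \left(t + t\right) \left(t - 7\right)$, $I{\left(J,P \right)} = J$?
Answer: $- \frac{165653021}{25631} \approx -6463.0$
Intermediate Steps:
$v{\left(t \right)} = 2 t \left(-7 + t\right)$
$K{\left(d \right)} = \frac{d \left(-7 + d\right)}{71}$ ($K{\left(d \right)} = \frac{2 d \left(-7 + d\right)}{142} = 2 d \left(-7 + d\right) \frac{1}{142} = \frac{d \left(-7 + d\right)}{71}$)
$23 \left(-281\right) - K{\left(\frac{1}{19} \right)} = 23 \left(-281\right) - \frac{-7 + \frac{1}{19}}{71 \cdot 19} = -6463 - \frac{1}{71} \cdot \frac{1}{19} \left(-7 + \frac{1}{19}\right) = -6463 - \frac{1}{71} \cdot \frac{1}{19} \left(- \frac{132}{19}\right) = -6463 - - \frac{132}{25631} = -6463 + \frac{132}{25631} = - \frac{165653021}{25631}$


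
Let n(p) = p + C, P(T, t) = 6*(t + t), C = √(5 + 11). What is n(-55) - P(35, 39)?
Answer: -519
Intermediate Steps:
C = 4 (C = √16 = 4)
P(T, t) = 12*t (P(T, t) = 6*(2*t) = 12*t)
n(p) = 4 + p (n(p) = p + 4 = 4 + p)
n(-55) - P(35, 39) = (4 - 55) - 12*39 = -51 - 1*468 = -51 - 468 = -519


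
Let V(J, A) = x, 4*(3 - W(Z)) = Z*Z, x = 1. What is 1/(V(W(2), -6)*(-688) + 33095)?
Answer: 1/32407 ≈ 3.0858e-5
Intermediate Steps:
W(Z) = 3 - Z**2/4 (W(Z) = 3 - Z*Z/4 = 3 - Z**2/4)
V(J, A) = 1
1/(V(W(2), -6)*(-688) + 33095) = 1/(1*(-688) + 33095) = 1/(-688 + 33095) = 1/32407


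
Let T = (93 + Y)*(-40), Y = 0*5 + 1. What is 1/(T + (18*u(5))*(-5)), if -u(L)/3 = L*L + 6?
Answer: 1/4610 ≈ 0.00021692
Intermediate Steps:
Y = 1 (Y = 0 + 1 = 1)
u(L) = -18 - 3*L**2 (u(L) = -3*(L*L + 6) = -3*(L**2 + 6) = -3*(6 + L**2) = -18 - 3*L**2)
T = -3760 (T = (93 + 1)*(-40) = 94*(-40) = -3760)
1/(T + (18*u(5))*(-5)) = 1/(-3760 + (18*(-18 - 3*5**2))*(-5)) = 1/(-3760 + (18*(-18 - 3*25))*(-5)) = 1/(-3760 + (18*(-18 - 75))*(-5)) = 1/(-3760 + (18*(-93))*(-5)) = 1/(-3760 - 1674*(-5)) = 1/(-3760 + 8370) = 1/4610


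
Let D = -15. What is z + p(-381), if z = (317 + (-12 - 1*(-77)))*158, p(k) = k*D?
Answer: 66071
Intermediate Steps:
p(k) = -15*k (p(k) = k*(-15) = -15*k)
z = 60356 (z = (317 + (-12 + 77))*158 = (317 + 65)*158 = 382*158 = 60356)
z + p(-381) = 60356 - 15*(-381) = 60356 + 5715 = 66071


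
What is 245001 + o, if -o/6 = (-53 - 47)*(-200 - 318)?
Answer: -65799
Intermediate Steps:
o = -310800 (o = -6*(-53 - 47)*(-200 - 318) = -(-600)*(-518) = -6*51800 = -310800)
245001 + o = 245001 - 310800 = -65799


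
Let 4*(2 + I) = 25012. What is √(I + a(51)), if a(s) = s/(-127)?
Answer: √100815902/127 ≈ 79.061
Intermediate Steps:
a(s) = -s/127 (a(s) = s*(-1/127) = -s/127)
I = 6251 (I = -2 + (¼)*25012 = -2 + 6253 = 6251)
√(I + a(51)) = √(6251 - 1/127*51) = √(6251 - 51/127) = √(793826/127) = √100815902/127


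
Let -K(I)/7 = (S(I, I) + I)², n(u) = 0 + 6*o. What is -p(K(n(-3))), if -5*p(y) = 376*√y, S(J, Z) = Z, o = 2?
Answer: 9024*I*√7/5 ≈ 4775.1*I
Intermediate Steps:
n(u) = 12 (n(u) = 0 + 6*2 = 0 + 12 = 12)
K(I) = -28*I² (K(I) = -7*(I + I)² = -7*4*I² = -28*I²)
p(y) = -376*√y/5
-p(K(n(-3))) = -(-376)*√(-28*12²)/5 = -(-376)*√(-28*144)/5 = -(-376)*√(-4032)/5 = -(-376)*24*I*√7/5 = -(-9024)*I*√7/5 = 9024*I*√7/5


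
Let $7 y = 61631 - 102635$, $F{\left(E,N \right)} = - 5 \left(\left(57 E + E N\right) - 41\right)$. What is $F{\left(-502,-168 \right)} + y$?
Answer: $- \frac{1989839}{7} \approx -2.8426 \cdot 10^{5}$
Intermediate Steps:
$F{\left(E,N \right)} = 205 - 285 E - 5 E N$ ($F{\left(E,N \right)} = - 5 \left(-41 + 57 E + E N\right) = 205 - 285 E - 5 E N$)
$y = - \frac{41004}{7}$ ($y = \frac{61631 - 102635}{7} = \frac{1}{7} \left(-41004\right) = - \frac{41004}{7} \approx -5857.7$)
$F{\left(-502,-168 \right)} + y = \left(205 - -143070 - \left(-2510\right) \left(-168\right)\right) - \frac{41004}{7} = \left(205 + 143070 - 421680\right) - \frac{41004}{7} = -278405 - \frac{41004}{7} = - \frac{1989839}{7}$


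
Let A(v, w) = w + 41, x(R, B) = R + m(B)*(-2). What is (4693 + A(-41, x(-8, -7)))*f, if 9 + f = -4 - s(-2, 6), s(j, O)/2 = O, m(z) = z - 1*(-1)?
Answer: -118450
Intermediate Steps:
m(z) = 1 + z (m(z) = z + 1 = 1 + z)
x(R, B) = -2 + R - 2*B (x(R, B) = R + (1 + B)*(-2) = R + (-2 - 2*B) = -2 + R - 2*B)
A(v, w) = 41 + w
s(j, O) = 2*O
f = -25 (f = -9 + (-4 - 2*6) = -9 + (-4 - 1*12) = -9 + (-4 - 12) = -9 - 16 = -25)
(4693 + A(-41, x(-8, -7)))*f = (4693 + (41 + (-2 - 8 - 2*(-7))))*(-25) = (4693 + (41 + (-2 - 8 + 14)))*(-25) = (4693 + (41 + 4))*(-25) = (4693 + 45)*(-25) = 4738*(-25) = -118450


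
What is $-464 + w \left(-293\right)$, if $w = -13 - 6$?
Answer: $5103$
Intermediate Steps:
$w = -19$
$-464 + w \left(-293\right) = -464 - -5567 = -464 + 5567 = 5103$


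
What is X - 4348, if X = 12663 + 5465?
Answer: 13780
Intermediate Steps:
X = 18128
X - 4348 = 18128 - 4348 = 13780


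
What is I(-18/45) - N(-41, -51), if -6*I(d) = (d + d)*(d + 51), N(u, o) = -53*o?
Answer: -202219/75 ≈ -2696.3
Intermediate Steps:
I(d) = -d*(51 + d)/3 (I(d) = -(d + d)*(d + 51)/6 = -2*d*(51 + d)/6 = -d*(51 + d)/3)
I(-18/45) - N(-41, -51) = -(-18/45)*(51 - 18/45)/3 - (-53)*(-51) = -(-18*1/45)*(51 - 18*1/45)/3 - 1*2703 = -1/3*(-2/5)*(51 - 2/5) - 2703 = -1/3*(-2/5)*253/5 - 2703 = 506/75 - 2703 = -202219/75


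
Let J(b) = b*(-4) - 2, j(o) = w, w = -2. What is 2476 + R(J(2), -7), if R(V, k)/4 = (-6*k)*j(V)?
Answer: 2140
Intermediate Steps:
j(o) = -2
J(b) = -2 - 4*b (J(b) = -4*b - 2 = -2 - 4*b)
R(V, k) = 48*k (R(V, k) = 4*(-6*k*(-2)) = 4*(12*k) = 48*k)
2476 + R(J(2), -7) = 2476 + 48*(-7) = 2476 - 336 = 2140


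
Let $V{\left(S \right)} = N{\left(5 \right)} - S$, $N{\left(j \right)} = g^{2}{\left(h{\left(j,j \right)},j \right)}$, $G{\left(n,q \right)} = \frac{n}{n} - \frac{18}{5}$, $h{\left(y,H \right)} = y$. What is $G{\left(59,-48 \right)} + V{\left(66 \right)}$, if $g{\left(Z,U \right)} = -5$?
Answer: $- \frac{218}{5} \approx -43.6$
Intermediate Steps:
$G{\left(n,q \right)} = - \frac{13}{5}$ ($G{\left(n,q \right)} = 1 - \frac{18}{5} = - \frac{13}{5}$)
$N{\left(j \right)} = 25$ ($N{\left(j \right)} = \left(-5\right)^{2} = 25$)
$V{\left(S \right)} = 25 - S$
$G{\left(59,-48 \right)} + V{\left(66 \right)} = - \frac{13}{5} + \left(25 - 66\right) = - \frac{13}{5} - 41 = - \frac{218}{5}$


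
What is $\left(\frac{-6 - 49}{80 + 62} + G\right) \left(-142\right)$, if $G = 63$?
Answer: $-8891$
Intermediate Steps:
$\left(\frac{-6 - 49}{80 + 62} + G\right) \left(-142\right) = \left(\frac{-6 - 49}{80 + 62} + 63\right) \left(-142\right) = \left(- \frac{55}{142} + 63\right) \left(-142\right) = \frac{8891}{142} \left(-142\right) = -8891$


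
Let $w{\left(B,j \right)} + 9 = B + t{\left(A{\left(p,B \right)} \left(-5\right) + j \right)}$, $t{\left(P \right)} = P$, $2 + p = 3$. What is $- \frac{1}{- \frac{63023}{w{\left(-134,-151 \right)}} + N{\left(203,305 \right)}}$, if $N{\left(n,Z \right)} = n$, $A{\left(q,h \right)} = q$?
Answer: $- \frac{299}{123720} \approx -0.0024167$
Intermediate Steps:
$p = 1$ ($p = -2 + 3 = 1$)
$w{\left(B,j \right)} = -14 + B + j$ ($w{\left(B,j \right)} = -9 + \left(B + \left(1 \left(-5\right) + j\right)\right) = -9 + \left(B + \left(-5 + j\right)\right) = -9 + \left(-5 + B + j\right) = -14 + B + j$)
$- \frac{1}{- \frac{63023}{w{\left(-134,-151 \right)}} + N{\left(203,305 \right)}} = - \frac{1}{- \frac{63023}{-14 - 134 - 151} + 203} = - \frac{1}{- \frac{63023}{-299} + 203} = - \frac{1}{\left(-63023\right) \left(- \frac{1}{299}\right) + 203} = - \frac{1}{\frac{63023}{299} + 203} = - \frac{1}{\frac{123720}{299}} = \left(-1\right) \frac{299}{123720} = - \frac{299}{123720}$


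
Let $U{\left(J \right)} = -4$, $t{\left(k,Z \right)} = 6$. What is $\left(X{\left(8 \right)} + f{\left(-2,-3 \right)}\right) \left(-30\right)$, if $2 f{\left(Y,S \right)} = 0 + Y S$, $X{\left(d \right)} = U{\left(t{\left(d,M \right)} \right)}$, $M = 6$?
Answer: $30$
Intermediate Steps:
$X{\left(d \right)} = -4$
$f{\left(Y,S \right)} = \frac{S Y}{2}$ ($f{\left(Y,S \right)} = \frac{0 + Y S}{2} = \frac{0 + S Y}{2} = \frac{S Y}{2}$)
$\left(X{\left(8 \right)} + f{\left(-2,-3 \right)}\right) \left(-30\right) = \left(-4 + \frac{1}{2} \left(-3\right) \left(-2\right)\right) \left(-30\right) = \left(-4 + 3\right) \left(-30\right) = \left(-1\right) \left(-30\right) = 30$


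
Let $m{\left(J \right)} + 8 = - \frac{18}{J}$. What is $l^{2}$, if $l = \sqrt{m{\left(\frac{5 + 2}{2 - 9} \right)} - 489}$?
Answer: $-479$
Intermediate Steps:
$m{\left(J \right)} = -8 - \frac{18}{J}$
$l = i \sqrt{479}$ ($l = \sqrt{\left(-8 - \frac{18}{\left(5 + 2\right) \frac{1}{2 - 9}}\right) - 489} = \sqrt{\left(-8 - \frac{18}{7 \frac{1}{-7}}\right) - 489} = \sqrt{\left(-8 - \frac{18}{7 \left(- \frac{1}{7}\right)}\right) - 489} = \sqrt{\left(-8 - \frac{18}{-1}\right) - 489} = \sqrt{\left(-8 - -18\right) - 489} = \sqrt{\left(-8 + 18\right) - 489} = \sqrt{10 - 489} = \sqrt{-479} = i \sqrt{479} \approx 21.886 i$)
$l^{2} = \left(i \sqrt{479}\right)^{2} = -479$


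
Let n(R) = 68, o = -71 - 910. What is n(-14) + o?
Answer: -913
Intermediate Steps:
o = -981
n(-14) + o = 68 - 981 = -913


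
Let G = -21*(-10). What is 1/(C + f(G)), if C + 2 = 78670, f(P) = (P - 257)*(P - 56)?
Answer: 1/71430 ≈ 1.4000e-5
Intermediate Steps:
G = 210
f(P) = (-257 + P)*(-56 + P)
C = 78668 (C = -2 + 78670 = 78668)
1/(C + f(G)) = 1/(78668 + (14392 + 210**2 - 313*210)) = 1/(78668 + (14392 + 44100 - 65730)) = 1/(78668 - 7238) = 1/71430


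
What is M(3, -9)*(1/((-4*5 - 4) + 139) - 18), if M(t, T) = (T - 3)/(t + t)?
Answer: 4138/115 ≈ 35.983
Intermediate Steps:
M(t, T) = (-3 + T)/(2*t) (M(t, T) = (-3 + T)/((2*t)) = (-3 + T)*(1/(2*t)) = (-3 + T)/(2*t))
M(3, -9)*(1/((-4*5 - 4) + 139) - 18) = ((1/2)*(-3 - 9)/3)*(1/((-4*5 - 4) + 139) - 18) = ((1/2)*(1/3)*(-12))*(1/((-20 - 4) + 139) - 18) = -2*(1/(-24 + 139) - 18) = -2*(1/115 - 18) = -2*(-2069/115) = 4138/115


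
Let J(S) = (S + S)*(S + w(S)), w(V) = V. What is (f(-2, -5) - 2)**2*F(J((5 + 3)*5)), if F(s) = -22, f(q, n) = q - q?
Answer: -88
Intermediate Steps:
f(q, n) = 0
J(S) = 4*S**2 (J(S) = (S + S)*(S + S) = (2*S)*(2*S) = 4*S**2)
(f(-2, -5) - 2)**2*F(J((5 + 3)*5)) = (0 - 2)**2*(-22) = (-2)**2*(-22) = 4*(-22) = -88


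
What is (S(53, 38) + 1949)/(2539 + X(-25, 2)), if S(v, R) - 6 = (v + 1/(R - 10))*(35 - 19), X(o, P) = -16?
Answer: 19625/17661 ≈ 1.1112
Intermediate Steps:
S(v, R) = 6 + 16*v + 16/(-10 + R) (S(v, R) = 6 + (v + 1/(R - 10))*(35 - 19) = 6 + (v + 1/(-10 + R))*16 = 6 + (16*v + 16/(-10 + R)) = 6 + 16*v + 16/(-10 + R))
(S(53, 38) + 1949)/(2539 + X(-25, 2)) = (2*(-22 - 80*53 + 3*38 + 8*38*53)/(-10 + 38) + 1949)/(2539 - 16) = (2*(-22 - 4240 + 114 + 16112)/28 + 1949)/2523 = (2*(1/28)*11964 + 1949)*(1/2523) = (5982/7 + 1949)*(1/2523) = (19625/7)*(1/2523) = 19625/17661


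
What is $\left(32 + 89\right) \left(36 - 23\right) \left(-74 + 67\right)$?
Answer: $-11011$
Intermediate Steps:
$\left(32 + 89\right) \left(36 - 23\right) \left(-74 + 67\right) = 121 \cdot 13 \left(-7\right) = 121 \left(-91\right) = -11011$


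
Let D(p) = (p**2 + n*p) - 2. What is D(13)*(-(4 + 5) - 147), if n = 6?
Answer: -38220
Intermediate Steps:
D(p) = -2 + p**2 + 6*p (D(p) = (p**2 + 6*p) - 2 = -2 + p**2 + 6*p)
D(13)*(-(4 + 5) - 147) = (-2 + 13**2 + 6*13)*(-(4 + 5) - 147) = (-2 + 169 + 78)*(-1*9 - 147) = 245*(-9 - 147) = 245*(-156) = -38220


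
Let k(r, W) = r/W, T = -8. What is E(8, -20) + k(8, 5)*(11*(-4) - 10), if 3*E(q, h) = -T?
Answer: -1256/15 ≈ -83.733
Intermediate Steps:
E(q, h) = 8/3 (E(q, h) = (-1*(-8))/3 = (1/3)*8 = 8/3)
E(8, -20) + k(8, 5)*(11*(-4) - 10) = 8/3 + (8/5)*(11*(-4) - 10) = 8/3 + (8*(1/5))*(-44 - 10) = 8/3 + (8/5)*(-54) = 8/3 - 432/5 = -1256/15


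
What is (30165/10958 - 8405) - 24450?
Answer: -359994925/10958 ≈ -32852.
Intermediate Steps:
(30165/10958 - 8405) - 24450 = -92071825/10958 - 24450 = -359994925/10958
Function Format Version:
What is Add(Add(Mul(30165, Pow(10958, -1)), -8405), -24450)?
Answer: Rational(-359994925, 10958) ≈ -32852.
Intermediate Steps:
Add(Add(Mul(30165, Pow(10958, -1)), -8405), -24450) = Add(Add(Mul(30165, Rational(1, 10958)), -8405), -24450) = Add(Add(Rational(30165, 10958), -8405), -24450) = Add(Rational(-92071825, 10958), -24450) = Rational(-359994925, 10958)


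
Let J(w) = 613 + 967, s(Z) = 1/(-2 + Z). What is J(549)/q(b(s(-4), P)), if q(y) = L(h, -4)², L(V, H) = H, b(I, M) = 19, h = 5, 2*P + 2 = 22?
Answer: 395/4 ≈ 98.750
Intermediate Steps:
P = 10 (P = -1 + (½)*22 = -1 + 11 = 10)
J(w) = 1580
q(y) = 16 (q(y) = (-4)² = 16)
J(549)/q(b(s(-4), P)) = 1580/16 = 1580*(1/16) = 395/4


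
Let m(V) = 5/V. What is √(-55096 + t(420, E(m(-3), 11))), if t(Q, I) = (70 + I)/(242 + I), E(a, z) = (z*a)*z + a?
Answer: 2*I*√11584659/29 ≈ 234.73*I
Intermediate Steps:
E(a, z) = a + a*z² (E(a, z) = (a*z)*z + a = a*z² + a = a + a*z²)
t(Q, I) = (70 + I)/(242 + I)
√(-55096 + t(420, E(m(-3), 11))) = √(-55096 + (70 + (5/(-3))*(1 + 11²))/(242 + (5/(-3))*(1 + 11²))) = √(-55096 + (70 + (5*(-⅓))*(1 + 121))/(242 + (5*(-⅓))*(1 + 121))) = √(-55096 + (70 - 5/3*122)/(242 - 5/3*122)) = √(-55096 + (70 - 610/3)/(242 - 610/3)) = √(-55096 - 400/3/(116/3)) = √(-55096 + (3/116)*(-400/3)) = √(-55096 - 100/29) = √(-1597884/29) = 2*I*√11584659/29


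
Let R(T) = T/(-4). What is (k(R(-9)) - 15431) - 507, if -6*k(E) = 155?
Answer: -95783/6 ≈ -15964.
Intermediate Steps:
R(T) = -T/4 (R(T) = T*(-1/4) = -T/4)
k(E) = -155/6 (k(E) = -1/6*155 = -155/6)
(k(R(-9)) - 15431) - 507 = (-155/6 - 15431) - 507 = -92741/6 - 507 = -95783/6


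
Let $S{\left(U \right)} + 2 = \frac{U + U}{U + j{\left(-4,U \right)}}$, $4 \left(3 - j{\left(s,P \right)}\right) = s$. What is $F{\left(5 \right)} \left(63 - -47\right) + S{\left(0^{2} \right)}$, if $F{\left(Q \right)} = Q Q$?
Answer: $2748$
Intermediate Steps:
$j{\left(s,P \right)} = 3 - \frac{s}{4}$
$F{\left(Q \right)} = Q^{2}$
$S{\left(U \right)} = -2 + \frac{2 U}{4 + U}$ ($S{\left(U \right)} = -2 + \frac{U + U}{U + \left(3 - -1\right)} = -2 + \frac{2 U}{U + \left(3 + 1\right)} = -2 + \frac{2 U}{U + 4} = -2 + \frac{2 U}{4 + U}$)
$F{\left(5 \right)} \left(63 - -47\right) + S{\left(0^{2} \right)} = 5^{2} \left(63 - -47\right) - \frac{8}{4 + 0^{2}} = 25 \left(63 + 47\right) - \frac{8}{4 + 0} = 25 \cdot 110 - \frac{8}{4} = 2750 - 2 = 2748$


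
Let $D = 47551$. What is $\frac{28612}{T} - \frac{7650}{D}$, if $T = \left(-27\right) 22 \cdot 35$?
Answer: $- \frac{15505844}{10087605} \approx -1.5371$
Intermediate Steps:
$T = -20790$ ($T = \left(-594\right) 35 = -20790$)
$\frac{28612}{T} - \frac{7650}{D} = \frac{28612}{-20790} - \frac{7650}{47551} = 28612 \left(- \frac{1}{20790}\right) - \frac{7650}{47551} = - \frac{14306}{10395} - \frac{7650}{47551} = - \frac{15505844}{10087605}$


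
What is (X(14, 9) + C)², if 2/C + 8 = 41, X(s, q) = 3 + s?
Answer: 316969/1089 ≈ 291.06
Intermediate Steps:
C = 2/33 (C = 2/(-8 + 41) = 2/33 ≈ 0.060606)
(X(14, 9) + C)² = ((3 + 14) + 2/33)² = (17 + 2/33)² = (563/33)² = 316969/1089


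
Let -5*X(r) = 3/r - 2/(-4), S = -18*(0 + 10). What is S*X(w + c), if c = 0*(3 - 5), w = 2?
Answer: 72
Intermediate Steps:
S = -180 (S = -18*10 = -180)
c = 0 (c = 0*(-2) = 0)
X(r) = -⅒ - 3/(5*r) (X(r) = -(3/r - 2/(-4))/5 = -(3/r - 2*(-¼))/5 = -(3/r + ½)/5 = -(½ + 3/r)/5 = -⅒ - 3/(5*r))
S*X(w + c) = -18*(-6 - (2 + 0))/(2 + 0) = -18*(-6 - 1*2)/2 = -18*(-6 - 2)/2 = -18*(-8)/2 = -180*(-⅖) = 72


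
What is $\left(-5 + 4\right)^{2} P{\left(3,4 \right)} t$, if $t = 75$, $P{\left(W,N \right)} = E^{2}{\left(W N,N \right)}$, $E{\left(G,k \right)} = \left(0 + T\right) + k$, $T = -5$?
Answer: $75$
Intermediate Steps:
$E{\left(G,k \right)} = -5 + k$ ($E{\left(G,k \right)} = \left(0 - 5\right) + k = -5 + k$)
$P{\left(W,N \right)} = \left(-5 + N\right)^{2}$
$\left(-5 + 4\right)^{2} P{\left(3,4 \right)} t = \left(-5 + 4\right)^{2} \left(-5 + 4\right)^{2} \cdot 75 = \left(-1\right)^{2} \left(-1\right)^{2} \cdot 75 = 1 \cdot 1 \cdot 75 = 1 \cdot 75 = 75$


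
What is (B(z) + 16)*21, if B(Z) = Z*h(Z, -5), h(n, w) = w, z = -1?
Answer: 441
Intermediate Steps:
B(Z) = -5*Z (B(Z) = Z*(-5) = -5*Z)
(B(z) + 16)*21 = (-5*(-1) + 16)*21 = (5 + 16)*21 = 21*21 = 441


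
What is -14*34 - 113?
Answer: -589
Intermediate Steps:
-14*34 - 113 = -476 - 113 = -589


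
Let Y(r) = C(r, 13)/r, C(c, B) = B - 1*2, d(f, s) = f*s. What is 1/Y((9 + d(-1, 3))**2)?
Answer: 36/11 ≈ 3.2727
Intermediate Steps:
C(c, B) = -2 + B (C(c, B) = B - 2 = -2 + B)
Y(r) = 11/r (Y(r) = (-2 + 13)/r = 11/r)
1/Y((9 + d(-1, 3))**2) = 1/(11/((9 - 1*3)**2)) = 1/(11/((9 - 3)**2)) = 1/(11/(6**2)) = 1/(11/36) = 36/11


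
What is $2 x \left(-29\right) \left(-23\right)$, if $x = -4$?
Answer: $-5336$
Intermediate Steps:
$2 x \left(-29\right) \left(-23\right) = 2 \left(-4\right) \left(-29\right) \left(-23\right) = \left(-8\right) \left(-29\right) \left(-23\right) = 232 \left(-23\right) = -5336$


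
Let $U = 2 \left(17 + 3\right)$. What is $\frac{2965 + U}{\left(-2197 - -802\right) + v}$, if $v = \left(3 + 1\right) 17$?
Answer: $- \frac{3005}{1327} \approx -2.2645$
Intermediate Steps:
$v = 68$ ($v = 4 \cdot 17 = 68$)
$U = 40$ ($U = 2 \cdot 20 = 40$)
$\frac{2965 + U}{\left(-2197 - -802\right) + v} = \frac{2965 + 40}{\left(-2197 - -802\right) + 68} = \frac{3005}{\left(-2197 + 802\right) + 68} = \frac{3005}{-1395 + 68} = \frac{3005}{-1327} = 3005 \left(- \frac{1}{1327}\right) = - \frac{3005}{1327}$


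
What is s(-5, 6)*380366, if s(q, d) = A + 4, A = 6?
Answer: 3803660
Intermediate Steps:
s(q, d) = 10 (s(q, d) = 6 + 4 = 10)
s(-5, 6)*380366 = 10*380366 = 3803660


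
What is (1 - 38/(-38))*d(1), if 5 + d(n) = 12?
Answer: 14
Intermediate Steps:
d(n) = 7 (d(n) = -5 + 12 = 7)
(1 - 38/(-38))*d(1) = (1 - 38/(-38))*7 = (1 - 38*(-1/38))*7 = (1 + 1)*7 = 2*7 = 14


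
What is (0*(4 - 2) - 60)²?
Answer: 3600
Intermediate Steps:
(0*(4 - 2) - 60)² = (0*2 - 60)² = (0 - 60)² = (-60)² = 3600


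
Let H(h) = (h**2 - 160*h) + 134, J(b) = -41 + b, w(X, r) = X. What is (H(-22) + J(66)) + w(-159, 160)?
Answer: 4004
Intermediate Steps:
H(h) = 134 + h**2 - 160*h
(H(-22) + J(66)) + w(-159, 160) = ((134 + (-22)**2 - 160*(-22)) + (-41 + 66)) - 159 = ((134 + 484 + 3520) + 25) - 159 = (4138 + 25) - 159 = 4163 - 159 = 4004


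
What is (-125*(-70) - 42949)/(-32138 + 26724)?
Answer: 34199/5414 ≈ 6.3168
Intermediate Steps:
(-125*(-70) - 42949)/(-32138 + 26724) = (8750 - 42949)/(-5414) = -34199*(-1/5414) = 34199/5414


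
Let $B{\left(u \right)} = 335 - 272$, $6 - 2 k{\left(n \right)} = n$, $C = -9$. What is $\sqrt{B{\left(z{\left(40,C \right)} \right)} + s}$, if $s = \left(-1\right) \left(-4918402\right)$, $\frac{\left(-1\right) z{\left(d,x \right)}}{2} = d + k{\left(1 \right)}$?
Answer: $\sqrt{4918465} \approx 2217.8$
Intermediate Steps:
$k{\left(n \right)} = 3 - \frac{n}{2}$
$z{\left(d,x \right)} = -5 - 2 d$ ($z{\left(d,x \right)} = - 2 \left(d + \left(3 - \frac{1}{2}\right)\right) = - 2 \left(d + \frac{5}{2}\right) = - 2 \left(\frac{5}{2} + d\right) = -5 - 2 d$)
$B{\left(u \right)} = 63$
$s = 4918402$
$\sqrt{B{\left(z{\left(40,C \right)} \right)} + s} = \sqrt{63 + 4918402} = \sqrt{4918465}$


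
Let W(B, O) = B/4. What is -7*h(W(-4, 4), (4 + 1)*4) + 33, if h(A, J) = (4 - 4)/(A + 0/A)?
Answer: 33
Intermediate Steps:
W(B, O) = B/4 (W(B, O) = B*(¼) = B/4)
h(A, J) = 0 (h(A, J) = 0/(A + 0) = 0/A = 0)
-7*h(W(-4, 4), (4 + 1)*4) + 33 = -7*0 + 33 = 0 + 33 = 33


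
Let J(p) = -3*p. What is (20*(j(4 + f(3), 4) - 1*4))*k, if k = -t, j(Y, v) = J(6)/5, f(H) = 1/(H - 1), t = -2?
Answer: -304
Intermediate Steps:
f(H) = 1/(-1 + H)
j(Y, v) = -18/5 (j(Y, v) = -3*6/5 = -18*1/5 = -18/5)
k = 2 (k = -1*(-2) = 2)
(20*(j(4 + f(3), 4) - 1*4))*k = (20*(-18/5 - 1*4))*2 = (20*(-18/5 - 4))*2 = (20*(-38/5))*2 = -152*2 = -304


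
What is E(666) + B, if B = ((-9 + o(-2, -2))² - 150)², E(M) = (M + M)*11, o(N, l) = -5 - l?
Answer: 14688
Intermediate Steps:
E(M) = 22*M (E(M) = (2*M)*11 = 22*M)
B = 36 (B = ((-9 + (-5 - 1*(-2)))² - 150)² = ((-9 + (-5 + 2))² - 150)² = ((-9 - 3)² - 150)² = ((-12)² - 150)² = (144 - 150)² = (-6)² = 36)
E(666) + B = 22*666 + 36 = 14652 + 36 = 14688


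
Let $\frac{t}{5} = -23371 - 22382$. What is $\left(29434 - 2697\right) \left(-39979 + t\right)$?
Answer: $-7185408328$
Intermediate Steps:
$t = -228765$ ($t = 5 \left(-23371 - 22382\right) = 5 \left(-45753\right) = -228765$)
$\left(29434 - 2697\right) \left(-39979 + t\right) = \left(29434 - 2697\right) \left(-39979 - 228765\right) = 26737 \left(-268744\right) = -7185408328$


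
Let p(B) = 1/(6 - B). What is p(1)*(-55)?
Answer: -11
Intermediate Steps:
p(1)*(-55) = -1/(-6 + 1)*(-55) = -1/(-5)*(-55) = -1*(-1/5)*(-55) = (1/5)*(-55) = -11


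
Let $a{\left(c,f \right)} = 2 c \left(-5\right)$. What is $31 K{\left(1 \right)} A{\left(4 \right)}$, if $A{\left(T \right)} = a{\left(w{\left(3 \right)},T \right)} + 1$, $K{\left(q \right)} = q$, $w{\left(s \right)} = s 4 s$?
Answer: $-11129$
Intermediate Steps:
$w{\left(s \right)} = 4 s^{2}$ ($w{\left(s \right)} = 4 s s = 4 s^{2}$)
$a{\left(c,f \right)} = - 10 c$
$A{\left(T \right)} = -359$ ($A{\left(T \right)} = - 10 \cdot 4 \cdot 3^{2} + 1 = - 10 \cdot 4 \cdot 9 + 1 = \left(-10\right) 36 + 1 = -360 + 1 = -359$)
$31 K{\left(1 \right)} A{\left(4 \right)} = 31 \cdot 1 \left(-359\right) = 31 \left(-359\right) = -11129$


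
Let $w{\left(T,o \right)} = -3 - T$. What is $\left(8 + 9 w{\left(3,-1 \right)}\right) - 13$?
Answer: $-59$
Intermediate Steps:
$\left(8 + 9 w{\left(3,-1 \right)}\right) - 13 = \left(8 + 9 \left(-3 - 3\right)\right) - 13 = \left(8 + 9 \left(-6\right)\right) - 13 = \left(8 - 54\right) - 13 = -46 - 13 = -59$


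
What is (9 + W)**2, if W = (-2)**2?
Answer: 169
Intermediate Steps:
W = 4
(9 + W)**2 = (9 + 4)**2 = 13**2 = 169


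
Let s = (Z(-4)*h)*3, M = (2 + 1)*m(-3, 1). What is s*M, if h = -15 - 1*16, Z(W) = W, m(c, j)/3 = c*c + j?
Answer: 33480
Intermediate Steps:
m(c, j) = 3*j + 3*c**2 (m(c, j) = 3*(c*c + j) = 3*(c**2 + j) = 3*(j + c**2) = 3*j + 3*c**2)
M = 90 (M = (2 + 1)*(3*1 + 3*(-3)**2) = 3*(3 + 3*9) = 3*(3 + 27) = 3*30 = 90)
h = -31 (h = -15 - 16 = -31)
s = 372 (s = -4*(-31)*3 = 124*3 = 372)
s*M = 372*90 = 33480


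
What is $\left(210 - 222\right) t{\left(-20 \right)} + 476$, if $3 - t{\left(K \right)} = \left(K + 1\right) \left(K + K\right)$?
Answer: $9560$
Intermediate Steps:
$t{\left(K \right)} = 3 - 2 K \left(1 + K\right)$ ($t{\left(K \right)} = 3 - \left(K + 1\right) \left(K + K\right) = 3 - \left(1 + K\right) 2 K = 3 - 2 K \left(1 + K\right)$)
$\left(210 - 222\right) t{\left(-20 \right)} + 476 = \left(210 - 222\right) \left(3 - -40 - 2 \left(-20\right)^{2}\right) + 476 = - 12 \left(3 + 40 - 800\right) + 476 = \left(-12\right) \left(-757\right) + 476 = 9084 + 476 = 9560$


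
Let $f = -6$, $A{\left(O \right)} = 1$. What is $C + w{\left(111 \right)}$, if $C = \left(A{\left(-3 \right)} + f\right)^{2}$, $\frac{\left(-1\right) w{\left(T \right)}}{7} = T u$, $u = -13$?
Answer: $10126$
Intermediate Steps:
$w{\left(T \right)} = 91 T$ ($w{\left(T \right)} = - 7 T \left(-13\right) = - 7 \left(- 13 T\right) = 91 T$)
$C = 25$ ($C = \left(1 - 6\right)^{2} = \left(-5\right)^{2} = 25$)
$C + w{\left(111 \right)} = 25 + 91 \cdot 111 = 25 + 10101 = 10126$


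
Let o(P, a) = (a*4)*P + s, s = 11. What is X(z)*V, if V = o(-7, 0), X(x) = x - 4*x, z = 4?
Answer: -132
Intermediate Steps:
X(x) = -3*x
o(P, a) = 11 + 4*P*a (o(P, a) = (a*4)*P + 11 = (4*a)*P + 11 = 4*P*a + 11 = 11 + 4*P*a)
V = 11 (V = 11 + 4*(-7)*0 = 11 + 0 = 11)
X(z)*V = -3*4*11 = -12*11 = -132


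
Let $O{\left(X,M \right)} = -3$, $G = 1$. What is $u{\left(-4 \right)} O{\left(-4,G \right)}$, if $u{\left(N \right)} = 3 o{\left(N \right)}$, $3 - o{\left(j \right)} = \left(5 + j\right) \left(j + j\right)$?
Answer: $-99$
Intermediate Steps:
$o{\left(j \right)} = 3 - 2 j \left(5 + j\right)$ ($o{\left(j \right)} = 3 - \left(5 + j\right) \left(j + j\right) = 3 - \left(5 + j\right) 2 j = 3 - 2 j \left(5 + j\right)$)
$u{\left(N \right)} = 9 - 30 N - 6 N^{2}$ ($u{\left(N \right)} = 3 \left(3 - 10 N - 2 N^{2}\right) = 9 - 30 N - 6 N^{2}$)
$u{\left(-4 \right)} O{\left(-4,G \right)} = \left(9 - -120 - 6 \left(-4\right)^{2}\right) \left(-3\right) = \left(9 + 120 - 96\right) \left(-3\right) = 33 \left(-3\right) = -99$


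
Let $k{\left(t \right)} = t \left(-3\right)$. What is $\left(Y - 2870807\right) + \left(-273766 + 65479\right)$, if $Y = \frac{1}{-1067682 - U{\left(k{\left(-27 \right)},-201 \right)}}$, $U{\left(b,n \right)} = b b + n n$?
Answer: $- \frac{3432093652537}{1114644} \approx -3.0791 \cdot 10^{6}$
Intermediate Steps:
$k{\left(t \right)} = - 3 t$
$U{\left(b,n \right)} = b^{2} + n^{2}$
$Y = - \frac{1}{1114644}$ ($Y = \frac{1}{-1067682 - \left(\left(\left(-3\right) \left(-27\right)\right)^{2} + \left(-201\right)^{2}\right)} = \frac{1}{-1067682 - \left(81^{2} + 40401\right)} = \frac{1}{-1067682 - \left(6561 + 40401\right)} = \frac{1}{-1067682 - 46962} = \frac{1}{-1114644} = - \frac{1}{1114644} \approx -8.9715 \cdot 10^{-7}$)
$\left(Y - 2870807\right) + \left(-273766 + 65479\right) = \left(- \frac{1}{1114644} - 2870807\right) + \left(-273766 + 65479\right) = - \frac{3199927797709}{1114644} - 208287 = - \frac{3432093652537}{1114644}$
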